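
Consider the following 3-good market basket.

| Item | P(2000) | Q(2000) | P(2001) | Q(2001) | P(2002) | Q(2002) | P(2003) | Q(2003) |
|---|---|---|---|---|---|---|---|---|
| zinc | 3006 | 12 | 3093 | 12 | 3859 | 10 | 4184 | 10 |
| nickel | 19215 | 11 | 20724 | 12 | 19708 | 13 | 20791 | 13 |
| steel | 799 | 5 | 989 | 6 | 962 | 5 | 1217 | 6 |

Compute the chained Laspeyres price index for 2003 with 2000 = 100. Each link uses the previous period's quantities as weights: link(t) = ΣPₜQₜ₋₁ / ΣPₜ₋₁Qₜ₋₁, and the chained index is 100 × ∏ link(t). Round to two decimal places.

Link 2000→2001:
ΣP(2001)Q(2000) = 3093×12 + 20724×11 + 989×5 = 37116 + 227964 + 4945 = 270025
ΣP(2000)Q(2000) = 3006×12 + 19215×11 + 799×5 = 36072 + 211365 + 3995 = 251432
link = 270025/251432 = 1.073948
Link 2001→2002:
ΣP(2002)Q(2001) = 3859×12 + 19708×12 + 962×6 = 46308 + 236496 + 5772 = 288576
ΣP(2001)Q(2001) = 3093×12 + 20724×12 + 989×6 = 37116 + 248688 + 5934 = 291738
link = 288576/291738 = 0.989162
Link 2002→2003:
ΣP(2003)Q(2002) = 4184×10 + 20791×13 + 1217×5 = 41840 + 270283 + 6085 = 318208
ΣP(2002)Q(2002) = 3859×10 + 19708×13 + 962×5 = 38590 + 256204 + 4810 = 299604
link = 318208/299604 = 1.062095
Chained index = 100 × 1.073948 × 0.989162 × 1.062095 = 112.8273

112.83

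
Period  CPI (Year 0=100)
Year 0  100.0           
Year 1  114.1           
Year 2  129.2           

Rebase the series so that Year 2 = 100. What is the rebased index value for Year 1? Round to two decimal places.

Rebased(Year 1) = 114.1 / 129.2 × 100 = 88.3127

88.31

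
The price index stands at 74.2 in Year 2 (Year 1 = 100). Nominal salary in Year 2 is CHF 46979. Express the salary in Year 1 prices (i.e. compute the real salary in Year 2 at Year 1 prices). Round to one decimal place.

63314.0

Real = Nominal ÷ (Index/100) = 46979 ÷ (74.2/100)
     = 46979 ÷ 0.742 = 63314.0162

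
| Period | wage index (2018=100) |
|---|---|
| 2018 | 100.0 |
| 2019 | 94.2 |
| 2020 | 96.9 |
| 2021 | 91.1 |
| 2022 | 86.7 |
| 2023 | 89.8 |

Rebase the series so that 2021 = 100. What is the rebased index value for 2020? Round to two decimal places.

Rebased(2020) = 96.9 / 91.1 × 100 = 106.3666

106.37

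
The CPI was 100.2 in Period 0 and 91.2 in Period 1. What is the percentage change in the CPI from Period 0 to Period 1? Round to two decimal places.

-8.98%

Change = (91.2 − 100.2) / 100.2 × 100
       = -9.0 / 100.2 × 100 = -8.9820%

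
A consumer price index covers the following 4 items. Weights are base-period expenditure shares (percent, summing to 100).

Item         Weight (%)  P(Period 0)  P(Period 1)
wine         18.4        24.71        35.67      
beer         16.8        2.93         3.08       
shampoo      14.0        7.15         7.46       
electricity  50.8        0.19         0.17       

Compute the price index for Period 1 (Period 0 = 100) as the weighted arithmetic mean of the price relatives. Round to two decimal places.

104.28

wine: 18.4 × (35.67/24.71) = 18.4 × 1.443545 = 26.5612
beer: 16.8 × (3.08/2.93) = 16.8 × 1.051195 = 17.6601
shampoo: 14.0 × (7.46/7.15) = 14.0 × 1.043357 = 14.6070
electricity: 50.8 × (0.17/0.19) = 50.8 × 0.894737 = 45.4526
Index = Σ wᵢ·(p₁ᵢ/p₀ᵢ) = 26.5612 + 17.6601 + 14.6070 + 45.4526 = 104.2809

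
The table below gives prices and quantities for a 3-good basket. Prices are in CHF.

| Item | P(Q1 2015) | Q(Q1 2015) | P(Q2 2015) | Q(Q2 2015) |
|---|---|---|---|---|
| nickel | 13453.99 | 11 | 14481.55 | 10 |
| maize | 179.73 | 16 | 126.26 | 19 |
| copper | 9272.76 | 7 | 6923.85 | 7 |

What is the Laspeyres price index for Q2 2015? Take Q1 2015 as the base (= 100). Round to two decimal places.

Laspeyres price index uses base-period quantities as weights.
ΣP(Q2 2015)·Q(Q1 2015) = 14481.55×11 + 126.26×16 + 6923.85×7 = 159297.05 + 2020.16 + 48466.95 = 209784.16
ΣP(Q1 2015)·Q(Q1 2015) = 13453.99×11 + 179.73×16 + 9272.76×7 = 147993.89 + 2875.68 + 64909.32 = 215778.89
Index = 209784.16 / 215778.89 × 100 = 97.2218

97.22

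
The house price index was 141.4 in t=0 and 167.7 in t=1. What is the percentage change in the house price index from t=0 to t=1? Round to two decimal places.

Change = (167.7 − 141.4) / 141.4 × 100
       = 26.3 / 141.4 × 100 = 18.5997%

18.60%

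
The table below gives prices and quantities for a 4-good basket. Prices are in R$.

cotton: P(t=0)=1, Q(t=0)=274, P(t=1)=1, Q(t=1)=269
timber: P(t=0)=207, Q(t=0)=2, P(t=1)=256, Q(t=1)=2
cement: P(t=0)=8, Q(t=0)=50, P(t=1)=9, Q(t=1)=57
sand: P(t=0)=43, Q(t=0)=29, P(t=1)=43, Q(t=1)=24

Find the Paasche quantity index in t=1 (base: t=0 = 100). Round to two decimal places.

93.68

Paasche quantity index uses current-period prices as weights.
ΣP(t=1)·Q(t=1) = 1×269 + 256×2 + 9×57 + 43×24 = 269 + 512 + 513 + 1032 = 2326
ΣP(t=1)·Q(t=0) = 1×274 + 256×2 + 9×50 + 43×29 = 274 + 512 + 450 + 1247 = 2483
Index = 2326 / 2483 × 100 = 93.6770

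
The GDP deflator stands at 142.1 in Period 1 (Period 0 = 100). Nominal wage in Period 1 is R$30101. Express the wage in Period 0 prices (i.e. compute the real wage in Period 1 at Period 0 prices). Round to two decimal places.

Real = Nominal ÷ (Index/100) = 30101 ÷ (142.1/100)
     = 30101 ÷ 1.421 = 21182.9697

21182.97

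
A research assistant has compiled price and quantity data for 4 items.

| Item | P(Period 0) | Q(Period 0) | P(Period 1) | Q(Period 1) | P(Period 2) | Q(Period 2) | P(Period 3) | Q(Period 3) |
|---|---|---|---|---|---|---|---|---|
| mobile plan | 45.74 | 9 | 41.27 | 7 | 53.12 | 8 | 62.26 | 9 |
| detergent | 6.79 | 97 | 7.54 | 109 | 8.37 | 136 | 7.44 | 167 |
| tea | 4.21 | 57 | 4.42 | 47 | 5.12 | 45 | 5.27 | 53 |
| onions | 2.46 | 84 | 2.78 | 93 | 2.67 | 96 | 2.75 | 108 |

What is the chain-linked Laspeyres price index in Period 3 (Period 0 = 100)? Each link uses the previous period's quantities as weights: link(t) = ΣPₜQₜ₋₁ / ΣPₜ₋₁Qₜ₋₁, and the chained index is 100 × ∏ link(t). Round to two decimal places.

Link Period 0→Period 1:
ΣP(Period 1)Q(Period 0) = 41.27×9 + 7.54×97 + 4.42×57 + 2.78×84 = 371.43 + 731.38 + 251.94 + 233.52 = 1588.27
ΣP(Period 0)Q(Period 0) = 45.74×9 + 6.79×97 + 4.21×57 + 2.46×84 = 411.66 + 658.63 + 239.97 + 206.64 = 1516.9
link = 1588.27/1516.9 = 1.047050
Link Period 1→Period 2:
ΣP(Period 2)Q(Period 1) = 53.12×7 + 8.37×109 + 5.12×47 + 2.67×93 = 371.84 + 912.33 + 240.64 + 248.31 = 1773.12
ΣP(Period 1)Q(Period 1) = 41.27×7 + 7.54×109 + 4.42×47 + 2.78×93 = 288.89 + 821.86 + 207.74 + 258.54 = 1577.03
link = 1773.12/1577.03 = 1.124341
Link Period 2→Period 3:
ΣP(Period 3)Q(Period 2) = 62.26×8 + 7.44×136 + 5.27×45 + 2.75×96 = 498.08 + 1011.84 + 237.15 + 264 = 2011.07
ΣP(Period 2)Q(Period 2) = 53.12×8 + 8.37×136 + 5.12×45 + 2.67×96 = 424.96 + 1138.32 + 230.4 + 256.32 = 2050
link = 2011.07/2050 = 0.981010
Chained index = 100 × 1.047050 × 1.124341 × 0.981010 = 115.4885

115.49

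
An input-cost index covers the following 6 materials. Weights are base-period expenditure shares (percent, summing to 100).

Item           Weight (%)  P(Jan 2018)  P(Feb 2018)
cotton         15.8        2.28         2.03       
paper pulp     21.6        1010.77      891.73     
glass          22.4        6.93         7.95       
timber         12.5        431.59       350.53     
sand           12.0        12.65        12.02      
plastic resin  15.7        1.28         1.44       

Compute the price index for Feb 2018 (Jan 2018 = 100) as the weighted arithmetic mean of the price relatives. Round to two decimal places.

98.04

cotton: 15.8 × (2.03/2.28) = 15.8 × 0.890351 = 14.0675
paper pulp: 21.6 × (891.73/1010.77) = 21.6 × 0.882228 = 19.0561
glass: 22.4 × (7.95/6.93) = 22.4 × 1.147186 = 25.6970
timber: 12.5 × (350.53/431.59) = 12.5 × 0.812183 = 10.1523
sand: 12.0 × (12.02/12.65) = 12.0 × 0.950198 = 11.4024
plastic resin: 15.7 × (1.44/1.28) = 15.7 × 1.125000 = 17.6625
Index = Σ wᵢ·(p₁ᵢ/p₀ᵢ) = 14.0675 + 19.0561 + 25.6970 + 10.1523 + 11.4024 + 17.6625 = 98.0378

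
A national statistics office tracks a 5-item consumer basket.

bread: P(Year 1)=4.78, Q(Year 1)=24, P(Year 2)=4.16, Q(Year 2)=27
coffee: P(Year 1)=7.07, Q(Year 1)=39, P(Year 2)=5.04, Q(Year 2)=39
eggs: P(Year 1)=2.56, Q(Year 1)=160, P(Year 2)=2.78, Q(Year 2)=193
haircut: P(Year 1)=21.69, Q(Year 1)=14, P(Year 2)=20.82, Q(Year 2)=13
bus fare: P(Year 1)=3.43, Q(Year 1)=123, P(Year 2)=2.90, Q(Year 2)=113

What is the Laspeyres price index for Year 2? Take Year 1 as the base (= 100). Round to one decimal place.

91.1

Laspeyres price index uses base-period quantities as weights.
ΣP(Year 2)·Q(Year 1) = 4.16×24 + 5.04×39 + 2.78×160 + 20.82×14 + 2.90×123 = 99.84 + 196.56 + 444.8 + 291.48 + 356.7 = 1389.38
ΣP(Year 1)·Q(Year 1) = 4.78×24 + 7.07×39 + 2.56×160 + 21.69×14 + 3.43×123 = 114.72 + 275.73 + 409.6 + 303.66 + 421.89 = 1525.6
Index = 1389.38 / 1525.6 × 100 = 91.0711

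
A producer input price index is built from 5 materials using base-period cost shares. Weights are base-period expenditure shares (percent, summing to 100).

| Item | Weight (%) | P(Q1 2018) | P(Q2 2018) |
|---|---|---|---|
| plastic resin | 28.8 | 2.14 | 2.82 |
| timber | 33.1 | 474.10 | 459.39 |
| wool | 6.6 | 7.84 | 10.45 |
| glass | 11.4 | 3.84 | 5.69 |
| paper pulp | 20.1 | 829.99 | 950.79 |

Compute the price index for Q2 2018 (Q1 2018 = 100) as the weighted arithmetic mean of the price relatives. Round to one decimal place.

118.7

plastic resin: 28.8 × (2.82/2.14) = 28.8 × 1.317757 = 37.9514
timber: 33.1 × (459.39/474.10) = 33.1 × 0.968973 = 32.0730
wool: 6.6 × (10.45/7.84) = 6.6 × 1.332908 = 8.7972
glass: 11.4 × (5.69/3.84) = 11.4 × 1.481771 = 16.8922
paper pulp: 20.1 × (950.79/829.99) = 20.1 × 1.145544 = 23.0254
Index = Σ wᵢ·(p₁ᵢ/p₀ᵢ) = 37.9514 + 32.0730 + 8.7972 + 16.8922 + 23.0254 = 118.7392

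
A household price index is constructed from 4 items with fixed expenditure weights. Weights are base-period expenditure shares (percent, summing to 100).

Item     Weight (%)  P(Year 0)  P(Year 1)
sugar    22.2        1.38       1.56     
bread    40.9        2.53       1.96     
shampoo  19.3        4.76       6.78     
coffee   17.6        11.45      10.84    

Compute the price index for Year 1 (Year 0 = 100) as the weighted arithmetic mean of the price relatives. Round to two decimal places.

sugar: 22.2 × (1.56/1.38) = 22.2 × 1.130435 = 25.0957
bread: 40.9 × (1.96/2.53) = 40.9 × 0.774704 = 31.6854
shampoo: 19.3 × (6.78/4.76) = 19.3 × 1.424370 = 27.4903
coffee: 17.6 × (10.84/11.45) = 17.6 × 0.946725 = 16.6624
Index = Σ wᵢ·(p₁ᵢ/p₀ᵢ) = 25.0957 + 31.6854 + 27.4903 + 16.6624 = 100.9337

100.93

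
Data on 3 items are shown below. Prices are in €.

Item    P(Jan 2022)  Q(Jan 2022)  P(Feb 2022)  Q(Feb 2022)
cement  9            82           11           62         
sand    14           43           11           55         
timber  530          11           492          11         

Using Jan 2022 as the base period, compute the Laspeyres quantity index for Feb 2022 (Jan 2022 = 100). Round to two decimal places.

99.83

Laspeyres quantity index uses base-period prices as weights.
ΣP(Jan 2022)·Q(Feb 2022) = 9×62 + 14×55 + 530×11 = 558 + 770 + 5830 = 7158
ΣP(Jan 2022)·Q(Jan 2022) = 9×82 + 14×43 + 530×11 = 738 + 602 + 5830 = 7170
Index = 7158 / 7170 × 100 = 99.8326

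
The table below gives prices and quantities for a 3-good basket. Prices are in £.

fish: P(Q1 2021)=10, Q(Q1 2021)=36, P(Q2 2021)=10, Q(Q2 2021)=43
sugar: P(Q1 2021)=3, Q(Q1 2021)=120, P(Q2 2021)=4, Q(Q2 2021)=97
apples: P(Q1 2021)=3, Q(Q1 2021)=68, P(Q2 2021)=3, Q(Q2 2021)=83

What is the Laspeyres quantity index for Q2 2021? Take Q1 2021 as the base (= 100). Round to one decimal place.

105.0

Laspeyres quantity index uses base-period prices as weights.
ΣP(Q1 2021)·Q(Q2 2021) = 10×43 + 3×97 + 3×83 = 430 + 291 + 249 = 970
ΣP(Q1 2021)·Q(Q1 2021) = 10×36 + 3×120 + 3×68 = 360 + 360 + 204 = 924
Index = 970 / 924 × 100 = 104.9784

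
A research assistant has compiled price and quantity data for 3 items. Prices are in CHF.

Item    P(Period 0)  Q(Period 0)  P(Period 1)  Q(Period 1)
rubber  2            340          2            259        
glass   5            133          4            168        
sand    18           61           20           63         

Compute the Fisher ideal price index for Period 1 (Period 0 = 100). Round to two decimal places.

Laspeyres component (base-period weights):
ΣP(Period 1)Q(Period 0) = 2×340 + 4×133 + 20×61 = 680 + 532 + 1220 = 2432
ΣP(Period 0)Q(Period 0) = 2×340 + 5×133 + 18×61 = 680 + 665 + 1098 = 2443
L = 2432 / 2443 × 100 = 99.5497
Paasche component (current-period weights):
ΣP(Period 1)Q(Period 1) = 2×259 + 4×168 + 20×63 = 518 + 672 + 1260 = 2450
ΣP(Period 0)Q(Period 1) = 2×259 + 5×168 + 18×63 = 518 + 840 + 1134 = 2492
P = 2450 / 2492 × 100 = 98.3146
Fisher = √(L × P) = √(99.5497 × 98.3146) = 98.9302

98.93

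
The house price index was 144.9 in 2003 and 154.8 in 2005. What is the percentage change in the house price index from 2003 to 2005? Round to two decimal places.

6.83%

Change = (154.8 − 144.9) / 144.9 × 100
       = 9.9 / 144.9 × 100 = 6.8323%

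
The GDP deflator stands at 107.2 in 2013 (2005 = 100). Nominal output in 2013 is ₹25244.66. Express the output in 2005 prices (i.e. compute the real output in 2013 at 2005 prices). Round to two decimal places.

Real = Nominal ÷ (Index/100) = 25244.66 ÷ (107.2/100)
     = 25244.66 ÷ 1.072 = 23549.1231

23549.12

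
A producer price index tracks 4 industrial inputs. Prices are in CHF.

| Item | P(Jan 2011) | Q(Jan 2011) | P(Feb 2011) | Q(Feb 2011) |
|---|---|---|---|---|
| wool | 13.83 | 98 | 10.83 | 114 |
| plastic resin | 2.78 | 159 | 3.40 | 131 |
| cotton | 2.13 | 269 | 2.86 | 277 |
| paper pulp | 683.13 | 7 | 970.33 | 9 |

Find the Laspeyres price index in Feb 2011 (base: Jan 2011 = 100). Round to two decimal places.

Laspeyres price index uses base-period quantities as weights.
ΣP(Feb 2011)·Q(Jan 2011) = 10.83×98 + 3.40×159 + 2.86×269 + 970.33×7 = 1061.34 + 540.6 + 769.34 + 6792.31 = 9163.59
ΣP(Jan 2011)·Q(Jan 2011) = 13.83×98 + 2.78×159 + 2.13×269 + 683.13×7 = 1355.34 + 442.02 + 572.97 + 4781.91 = 7152.24
Index = 9163.59 / 7152.24 × 100 = 128.1220

128.12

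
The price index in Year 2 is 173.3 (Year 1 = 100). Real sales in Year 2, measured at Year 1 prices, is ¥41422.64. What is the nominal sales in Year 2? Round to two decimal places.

Nominal = Real × (Index/100) = 41422.64 × (173.3/100)
        = 41422.64 × 1.733 = 71785.4351

71785.44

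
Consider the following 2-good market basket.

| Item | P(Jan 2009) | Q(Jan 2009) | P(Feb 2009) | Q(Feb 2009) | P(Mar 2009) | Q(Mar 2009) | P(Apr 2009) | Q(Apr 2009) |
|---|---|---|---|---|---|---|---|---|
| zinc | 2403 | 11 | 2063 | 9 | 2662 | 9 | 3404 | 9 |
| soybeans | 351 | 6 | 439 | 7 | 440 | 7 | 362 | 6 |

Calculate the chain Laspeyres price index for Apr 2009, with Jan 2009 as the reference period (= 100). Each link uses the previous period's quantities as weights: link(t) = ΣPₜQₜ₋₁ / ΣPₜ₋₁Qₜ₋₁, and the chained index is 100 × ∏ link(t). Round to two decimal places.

Link Jan 2009→Feb 2009:
ΣP(Feb 2009)Q(Jan 2009) = 2063×11 + 439×6 = 22693 + 2634 = 25327
ΣP(Jan 2009)Q(Jan 2009) = 2403×11 + 351×6 = 26433 + 2106 = 28539
link = 25327/28539 = 0.887452
Link Feb 2009→Mar 2009:
ΣP(Mar 2009)Q(Feb 2009) = 2662×9 + 440×7 = 23958 + 3080 = 27038
ΣP(Feb 2009)Q(Feb 2009) = 2063×9 + 439×7 = 18567 + 3073 = 21640
link = 27038/21640 = 1.249445
Link Mar 2009→Apr 2009:
ΣP(Apr 2009)Q(Mar 2009) = 3404×9 + 362×7 = 30636 + 2534 = 33170
ΣP(Mar 2009)Q(Mar 2009) = 2662×9 + 440×7 = 23958 + 3080 = 27038
link = 33170/27038 = 1.226792
Chained index = 100 × 0.887452 × 1.249445 × 1.226792 = 136.0295

136.03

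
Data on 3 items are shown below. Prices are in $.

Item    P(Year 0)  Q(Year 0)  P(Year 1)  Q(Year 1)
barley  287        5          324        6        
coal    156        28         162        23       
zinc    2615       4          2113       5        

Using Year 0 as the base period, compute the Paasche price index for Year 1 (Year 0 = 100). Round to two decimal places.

Paasche price index uses current-period quantities as weights.
ΣP(Year 1)·Q(Year 1) = 324×6 + 162×23 + 2113×5 = 1944 + 3726 + 10565 = 16235
ΣP(Year 0)·Q(Year 1) = 287×6 + 156×23 + 2615×5 = 1722 + 3588 + 13075 = 18385
Index = 16235 / 18385 × 100 = 88.3057

88.31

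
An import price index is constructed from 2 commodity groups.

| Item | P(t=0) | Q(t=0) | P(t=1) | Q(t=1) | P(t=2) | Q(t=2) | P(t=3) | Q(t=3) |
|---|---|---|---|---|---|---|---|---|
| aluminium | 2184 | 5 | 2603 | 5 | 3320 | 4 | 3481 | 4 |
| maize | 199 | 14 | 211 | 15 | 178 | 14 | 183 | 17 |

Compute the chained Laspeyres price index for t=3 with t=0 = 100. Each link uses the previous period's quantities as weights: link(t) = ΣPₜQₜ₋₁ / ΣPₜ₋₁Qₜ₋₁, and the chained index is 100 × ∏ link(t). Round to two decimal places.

145.04

Link t=0→t=1:
ΣP(t=1)Q(t=0) = 2603×5 + 211×14 = 13015 + 2954 = 15969
ΣP(t=0)Q(t=0) = 2184×5 + 199×14 = 10920 + 2786 = 13706
link = 15969/13706 = 1.165110
Link t=1→t=2:
ΣP(t=2)Q(t=1) = 3320×5 + 178×15 = 16600 + 2670 = 19270
ΣP(t=1)Q(t=1) = 2603×5 + 211×15 = 13015 + 3165 = 16180
link = 19270/16180 = 1.190977
Link t=2→t=3:
ΣP(t=3)Q(t=2) = 3481×4 + 183×14 = 13924 + 2562 = 16486
ΣP(t=2)Q(t=2) = 3320×4 + 178×14 = 13280 + 2492 = 15772
link = 16486/15772 = 1.045270
Chained index = 100 × 1.165110 × 1.190977 × 1.045270 = 145.0436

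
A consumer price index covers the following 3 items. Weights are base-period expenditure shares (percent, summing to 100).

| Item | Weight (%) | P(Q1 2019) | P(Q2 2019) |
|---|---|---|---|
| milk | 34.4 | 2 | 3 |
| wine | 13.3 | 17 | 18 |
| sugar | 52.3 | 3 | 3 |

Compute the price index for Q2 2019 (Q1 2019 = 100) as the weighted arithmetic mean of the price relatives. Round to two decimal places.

milk: 34.4 × (3/2) = 34.4 × 1.500000 = 51.6000
wine: 13.3 × (18/17) = 13.3 × 1.058824 = 14.0824
sugar: 52.3 × (3/3) = 52.3 × 1.000000 = 52.3000
Index = Σ wᵢ·(p₁ᵢ/p₀ᵢ) = 51.6000 + 14.0824 + 52.3000 = 117.9824

117.98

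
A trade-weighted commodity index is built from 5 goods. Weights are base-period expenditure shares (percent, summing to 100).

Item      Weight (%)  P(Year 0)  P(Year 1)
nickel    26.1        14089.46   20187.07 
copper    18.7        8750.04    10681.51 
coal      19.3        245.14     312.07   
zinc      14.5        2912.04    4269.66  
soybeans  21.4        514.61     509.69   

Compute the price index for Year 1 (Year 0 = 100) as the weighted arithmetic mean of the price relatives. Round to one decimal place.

nickel: 26.1 × (20187.07/14089.46) = 26.1 × 1.432778 = 37.3955
copper: 18.7 × (10681.51/8750.04) = 18.7 × 1.220738 = 22.8278
coal: 19.3 × (312.07/245.14) = 19.3 × 1.273028 = 24.5694
zinc: 14.5 × (4269.66/2912.04) = 14.5 × 1.466209 = 21.2600
soybeans: 21.4 × (509.69/514.61) = 21.4 × 0.990439 = 21.1954
Index = Σ wᵢ·(p₁ᵢ/p₀ᵢ) = 37.3955 + 22.8278 + 24.5694 + 21.2600 + 21.1954 = 127.2482

127.2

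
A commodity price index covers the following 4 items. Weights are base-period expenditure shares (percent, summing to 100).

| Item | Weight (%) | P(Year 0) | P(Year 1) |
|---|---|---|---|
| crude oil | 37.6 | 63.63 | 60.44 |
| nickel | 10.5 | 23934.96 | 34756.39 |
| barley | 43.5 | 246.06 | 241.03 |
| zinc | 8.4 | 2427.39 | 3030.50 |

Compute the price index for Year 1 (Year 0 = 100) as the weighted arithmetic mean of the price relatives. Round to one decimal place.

104.1

crude oil: 37.6 × (60.44/63.63) = 37.6 × 0.949866 = 35.7150
nickel: 10.5 × (34756.39/23934.96) = 10.5 × 1.452118 = 15.2472
barley: 43.5 × (241.03/246.06) = 43.5 × 0.979558 = 42.6108
zinc: 8.4 × (3030.50/2427.39) = 8.4 × 1.248460 = 10.4871
Index = Σ wᵢ·(p₁ᵢ/p₀ᵢ) = 35.7150 + 15.2472 + 42.6108 + 10.4871 = 104.0600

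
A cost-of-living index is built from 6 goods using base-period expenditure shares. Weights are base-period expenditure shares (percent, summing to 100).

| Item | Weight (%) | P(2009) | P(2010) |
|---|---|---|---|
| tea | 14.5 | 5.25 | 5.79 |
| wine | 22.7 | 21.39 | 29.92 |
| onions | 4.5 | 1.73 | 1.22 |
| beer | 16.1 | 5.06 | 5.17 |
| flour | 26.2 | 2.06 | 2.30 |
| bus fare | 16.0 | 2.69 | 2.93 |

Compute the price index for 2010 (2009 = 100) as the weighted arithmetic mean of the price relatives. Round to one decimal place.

tea: 14.5 × (5.79/5.25) = 14.5 × 1.102857 = 15.9914
wine: 22.7 × (29.92/21.39) = 22.7 × 1.398784 = 31.7524
onions: 4.5 × (1.22/1.73) = 4.5 × 0.705202 = 3.1734
beer: 16.1 × (5.17/5.06) = 16.1 × 1.021739 = 16.4500
flour: 26.2 × (2.30/2.06) = 26.2 × 1.116505 = 29.2524
bus fare: 16.0 × (2.93/2.69) = 16.0 × 1.089219 = 17.4275
Index = Σ wᵢ·(p₁ᵢ/p₀ᵢ) = 15.9914 + 31.7524 + 3.1734 + 16.4500 + 29.2524 + 17.4275 = 114.0472

114.0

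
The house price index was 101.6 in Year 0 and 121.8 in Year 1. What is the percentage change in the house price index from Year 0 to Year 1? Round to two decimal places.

Change = (121.8 − 101.6) / 101.6 × 100
       = 20.2 / 101.6 × 100 = 19.8819%

19.88%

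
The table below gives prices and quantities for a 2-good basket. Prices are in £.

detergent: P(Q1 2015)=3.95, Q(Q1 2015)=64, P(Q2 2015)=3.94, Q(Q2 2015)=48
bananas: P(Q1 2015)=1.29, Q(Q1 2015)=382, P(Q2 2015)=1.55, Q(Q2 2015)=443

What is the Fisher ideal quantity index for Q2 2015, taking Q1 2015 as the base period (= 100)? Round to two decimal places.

102.90

Laspeyres component (base-period weights):
ΣP(Q1 2015)Q(Q2 2015) = 3.95×48 + 1.29×443 = 189.6 + 571.47 = 761.07
ΣP(Q1 2015)Q(Q1 2015) = 3.95×64 + 1.29×382 = 252.8 + 492.78 = 745.58
L = 761.07 / 745.58 × 100 = 102.0776
Paasche component (current-period weights):
ΣP(Q2 2015)Q(Q2 2015) = 3.94×48 + 1.55×443 = 189.12 + 686.65 = 875.77
ΣP(Q2 2015)Q(Q1 2015) = 3.94×64 + 1.55×382 = 252.16 + 592.1 = 844.26
P = 875.77 / 844.26 × 100 = 103.7323
Fisher = √(L × P) = √(102.0776 × 103.7323) = 102.9016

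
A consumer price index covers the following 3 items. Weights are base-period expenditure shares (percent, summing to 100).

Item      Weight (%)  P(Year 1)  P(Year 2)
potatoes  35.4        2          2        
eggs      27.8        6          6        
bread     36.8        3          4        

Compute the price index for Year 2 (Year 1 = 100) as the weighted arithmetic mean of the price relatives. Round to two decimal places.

potatoes: 35.4 × (2/2) = 35.4 × 1.000000 = 35.4000
eggs: 27.8 × (6/6) = 27.8 × 1.000000 = 27.8000
bread: 36.8 × (4/3) = 36.8 × 1.333333 = 49.0667
Index = Σ wᵢ·(p₁ᵢ/p₀ᵢ) = 35.4000 + 27.8000 + 49.0667 = 112.2667

112.27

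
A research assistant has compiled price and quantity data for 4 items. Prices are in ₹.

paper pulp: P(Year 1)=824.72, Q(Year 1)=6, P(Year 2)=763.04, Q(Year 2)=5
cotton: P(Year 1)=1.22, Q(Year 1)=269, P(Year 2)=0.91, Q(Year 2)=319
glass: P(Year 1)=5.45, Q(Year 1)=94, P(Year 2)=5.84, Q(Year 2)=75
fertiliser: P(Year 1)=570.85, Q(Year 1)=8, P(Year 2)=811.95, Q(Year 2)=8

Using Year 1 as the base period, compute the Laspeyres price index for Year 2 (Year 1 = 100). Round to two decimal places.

114.60

Laspeyres price index uses base-period quantities as weights.
ΣP(Year 2)·Q(Year 1) = 763.04×6 + 0.91×269 + 5.84×94 + 811.95×8 = 4578.24 + 244.79 + 548.96 + 6495.6 = 11867.59
ΣP(Year 1)·Q(Year 1) = 824.72×6 + 1.22×269 + 5.45×94 + 570.85×8 = 4948.32 + 328.18 + 512.3 + 4566.8 = 10355.6
Index = 11867.59 / 10355.6 × 100 = 114.6007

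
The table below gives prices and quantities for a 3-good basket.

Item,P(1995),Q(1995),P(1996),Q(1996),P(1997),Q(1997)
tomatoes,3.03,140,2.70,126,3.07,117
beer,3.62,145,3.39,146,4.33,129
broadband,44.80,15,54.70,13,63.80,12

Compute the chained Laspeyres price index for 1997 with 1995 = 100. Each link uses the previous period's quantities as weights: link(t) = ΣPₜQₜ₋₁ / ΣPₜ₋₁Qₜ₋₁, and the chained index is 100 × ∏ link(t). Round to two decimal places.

124.63

Link 1995→1996:
ΣP(1996)Q(1995) = 2.70×140 + 3.39×145 + 54.70×15 = 378 + 491.55 + 820.5 = 1690.05
ΣP(1995)Q(1995) = 3.03×140 + 3.62×145 + 44.80×15 = 424.2 + 524.9 + 672 = 1621.1
link = 1690.05/1621.1 = 1.042533
Link 1996→1997:
ΣP(1997)Q(1996) = 3.07×126 + 4.33×146 + 63.80×13 = 386.82 + 632.18 + 829.4 = 1848.4
ΣP(1996)Q(1996) = 2.70×126 + 3.39×146 + 54.70×13 = 340.2 + 494.94 + 711.1 = 1546.24
link = 1848.4/1546.24 = 1.195416
Chained index = 100 × 1.042533 × 1.195416 = 124.6260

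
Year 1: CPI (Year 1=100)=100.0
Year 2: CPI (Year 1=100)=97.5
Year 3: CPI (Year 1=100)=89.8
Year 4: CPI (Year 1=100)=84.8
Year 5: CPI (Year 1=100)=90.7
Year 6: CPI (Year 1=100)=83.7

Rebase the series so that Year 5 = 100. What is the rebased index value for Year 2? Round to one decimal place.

Rebased(Year 2) = 97.5 / 90.7 × 100 = 107.4972

107.5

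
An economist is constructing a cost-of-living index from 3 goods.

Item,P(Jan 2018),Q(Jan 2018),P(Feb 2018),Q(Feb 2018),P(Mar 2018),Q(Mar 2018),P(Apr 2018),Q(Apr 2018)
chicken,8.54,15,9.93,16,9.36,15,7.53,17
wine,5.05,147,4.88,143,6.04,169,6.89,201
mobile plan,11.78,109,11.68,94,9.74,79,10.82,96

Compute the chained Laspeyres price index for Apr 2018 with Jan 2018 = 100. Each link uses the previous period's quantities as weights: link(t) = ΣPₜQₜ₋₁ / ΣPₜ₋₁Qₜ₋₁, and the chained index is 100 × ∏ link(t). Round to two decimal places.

Link Jan 2018→Feb 2018:
ΣP(Feb 2018)Q(Jan 2018) = 9.93×15 + 4.88×147 + 11.68×109 = 148.95 + 717.36 + 1273.12 = 2139.43
ΣP(Jan 2018)Q(Jan 2018) = 8.54×15 + 5.05×147 + 11.78×109 = 128.1 + 742.35 + 1284.02 = 2154.47
link = 2139.43/2154.47 = 0.993019
Link Feb 2018→Mar 2018:
ΣP(Mar 2018)Q(Feb 2018) = 9.36×16 + 6.04×143 + 9.74×94 = 149.76 + 863.72 + 915.56 = 1929.04
ΣP(Feb 2018)Q(Feb 2018) = 9.93×16 + 4.88×143 + 11.68×94 = 158.88 + 697.84 + 1097.92 = 1954.64
link = 1929.04/1954.64 = 0.986903
Link Mar 2018→Apr 2018:
ΣP(Apr 2018)Q(Mar 2018) = 7.53×15 + 6.89×169 + 10.82×79 = 112.95 + 1164.41 + 854.78 = 2132.14
ΣP(Mar 2018)Q(Mar 2018) = 9.36×15 + 6.04×169 + 9.74×79 = 140.4 + 1020.76 + 769.46 = 1930.62
link = 2132.14/1930.62 = 1.104381
Chained index = 100 × 0.993019 × 0.986903 × 1.104381 = 108.2308

108.23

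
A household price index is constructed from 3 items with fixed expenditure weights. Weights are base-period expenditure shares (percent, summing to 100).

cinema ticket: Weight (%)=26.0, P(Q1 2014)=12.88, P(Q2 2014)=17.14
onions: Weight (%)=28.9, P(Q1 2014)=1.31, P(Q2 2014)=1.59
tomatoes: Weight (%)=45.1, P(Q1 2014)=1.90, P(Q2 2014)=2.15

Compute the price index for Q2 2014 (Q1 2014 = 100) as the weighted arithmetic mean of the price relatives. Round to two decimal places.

120.71

cinema ticket: 26.0 × (17.14/12.88) = 26.0 × 1.330745 = 34.5994
onions: 28.9 × (1.59/1.31) = 28.9 × 1.213740 = 35.0771
tomatoes: 45.1 × (2.15/1.90) = 45.1 × 1.131579 = 51.0342
Index = Σ wᵢ·(p₁ᵢ/p₀ᵢ) = 34.5994 + 35.0771 + 51.0342 = 120.7107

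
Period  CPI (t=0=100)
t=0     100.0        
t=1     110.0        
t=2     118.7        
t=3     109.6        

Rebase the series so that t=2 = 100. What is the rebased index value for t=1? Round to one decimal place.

92.7

Rebased(t=1) = 110.0 / 118.7 × 100 = 92.6706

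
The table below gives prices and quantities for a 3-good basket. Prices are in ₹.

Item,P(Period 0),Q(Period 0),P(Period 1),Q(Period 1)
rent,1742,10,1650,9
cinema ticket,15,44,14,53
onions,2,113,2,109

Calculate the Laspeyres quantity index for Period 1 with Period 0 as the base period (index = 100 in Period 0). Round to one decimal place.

91.2

Laspeyres quantity index uses base-period prices as weights.
ΣP(Period 0)·Q(Period 1) = 1742×9 + 15×53 + 2×109 = 15678 + 795 + 218 = 16691
ΣP(Period 0)·Q(Period 0) = 1742×10 + 15×44 + 2×113 = 17420 + 660 + 226 = 18306
Index = 16691 / 18306 × 100 = 91.1778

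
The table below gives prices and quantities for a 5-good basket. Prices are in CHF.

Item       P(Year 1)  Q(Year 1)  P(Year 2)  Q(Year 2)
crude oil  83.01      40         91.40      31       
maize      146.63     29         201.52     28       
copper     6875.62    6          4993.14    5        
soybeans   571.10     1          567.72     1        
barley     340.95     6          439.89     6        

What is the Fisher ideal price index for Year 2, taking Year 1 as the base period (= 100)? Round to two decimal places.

Laspeyres component (base-period weights):
ΣP(Year 2)Q(Year 1) = 91.40×40 + 201.52×29 + 4993.14×6 + 567.72×1 + 439.89×6 = 3656 + 5844.08 + 29958.84 + 567.72 + 2639.34 = 42665.98
ΣP(Year 1)Q(Year 1) = 83.01×40 + 146.63×29 + 6875.62×6 + 571.10×1 + 340.95×6 = 3320.4 + 4252.27 + 41253.72 + 571.1 + 2045.7 = 51443.19
L = 42665.98 / 51443.19 × 100 = 82.9381
Paasche component (current-period weights):
ΣP(Year 2)Q(Year 2) = 91.40×31 + 201.52×28 + 4993.14×5 + 567.72×1 + 439.89×6 = 2833.4 + 5642.56 + 24965.7 + 567.72 + 2639.34 = 36648.72
ΣP(Year 1)Q(Year 2) = 83.01×31 + 146.63×28 + 6875.62×5 + 571.10×1 + 340.95×6 = 2573.31 + 4105.64 + 34378.1 + 571.1 + 2045.7 = 43673.85
P = 36648.72 / 43673.85 × 100 = 83.9146
Fisher = √(L × P) = √(82.9381 × 83.9146) = 83.4249

83.42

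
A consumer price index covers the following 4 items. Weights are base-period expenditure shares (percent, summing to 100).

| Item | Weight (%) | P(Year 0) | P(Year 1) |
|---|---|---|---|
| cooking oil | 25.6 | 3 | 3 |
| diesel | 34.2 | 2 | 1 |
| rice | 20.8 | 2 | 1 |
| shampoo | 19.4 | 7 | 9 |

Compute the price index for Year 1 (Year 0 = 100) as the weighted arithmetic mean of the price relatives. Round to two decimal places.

cooking oil: 25.6 × (3/3) = 25.6 × 1.000000 = 25.6000
diesel: 34.2 × (1/2) = 34.2 × 0.500000 = 17.1000
rice: 20.8 × (1/2) = 20.8 × 0.500000 = 10.4000
shampoo: 19.4 × (9/7) = 19.4 × 1.285714 = 24.9429
Index = Σ wᵢ·(p₁ᵢ/p₀ᵢ) = 25.6000 + 17.1000 + 10.4000 + 24.9429 = 78.0429

78.04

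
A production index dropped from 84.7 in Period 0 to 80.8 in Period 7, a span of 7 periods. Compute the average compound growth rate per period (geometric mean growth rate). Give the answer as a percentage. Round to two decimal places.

-0.67%

Growth factor = (80.8/84.7)^(1/7) = (0.953955)^(1/7) = 0.993289
Growth rate = 0.993289 − 1 = -0.006711 = -0.6711%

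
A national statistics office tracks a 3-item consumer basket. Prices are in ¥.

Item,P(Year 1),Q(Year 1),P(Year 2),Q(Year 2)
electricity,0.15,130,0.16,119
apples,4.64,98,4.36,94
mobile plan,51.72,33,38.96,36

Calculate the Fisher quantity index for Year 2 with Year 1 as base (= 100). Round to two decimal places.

Laspeyres component (base-period weights):
ΣP(Year 1)Q(Year 2) = 0.15×119 + 4.64×94 + 51.72×36 = 17.85 + 436.16 + 1861.92 = 2315.93
ΣP(Year 1)Q(Year 1) = 0.15×130 + 4.64×98 + 51.72×33 = 19.5 + 454.72 + 1706.76 = 2180.98
L = 2315.93 / 2180.98 × 100 = 106.1876
Paasche component (current-period weights):
ΣP(Year 2)Q(Year 2) = 0.16×119 + 4.36×94 + 38.96×36 = 19.04 + 409.84 + 1402.56 = 1831.44
ΣP(Year 2)Q(Year 1) = 0.16×130 + 4.36×98 + 38.96×33 = 20.8 + 427.28 + 1285.68 = 1733.76
P = 1831.44 / 1733.76 × 100 = 105.6340
Fisher = √(L × P) = √(106.1876 × 105.6340) = 105.9104

105.91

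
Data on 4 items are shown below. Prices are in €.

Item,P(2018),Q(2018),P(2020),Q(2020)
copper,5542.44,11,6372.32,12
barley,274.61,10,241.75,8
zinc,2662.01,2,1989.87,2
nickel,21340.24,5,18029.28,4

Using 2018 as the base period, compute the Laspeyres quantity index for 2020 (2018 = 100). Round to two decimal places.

Laspeyres quantity index uses base-period prices as weights.
ΣP(2018)·Q(2020) = 5542.44×12 + 274.61×8 + 2662.01×2 + 21340.24×4 = 66509.28 + 2196.88 + 5324.02 + 85360.96 = 159391.14
ΣP(2018)·Q(2018) = 5542.44×11 + 274.61×10 + 2662.01×2 + 21340.24×5 = 60966.84 + 2746.1 + 5324.02 + 106701.2 = 175738.16
Index = 159391.14 / 175738.16 × 100 = 90.6981

90.70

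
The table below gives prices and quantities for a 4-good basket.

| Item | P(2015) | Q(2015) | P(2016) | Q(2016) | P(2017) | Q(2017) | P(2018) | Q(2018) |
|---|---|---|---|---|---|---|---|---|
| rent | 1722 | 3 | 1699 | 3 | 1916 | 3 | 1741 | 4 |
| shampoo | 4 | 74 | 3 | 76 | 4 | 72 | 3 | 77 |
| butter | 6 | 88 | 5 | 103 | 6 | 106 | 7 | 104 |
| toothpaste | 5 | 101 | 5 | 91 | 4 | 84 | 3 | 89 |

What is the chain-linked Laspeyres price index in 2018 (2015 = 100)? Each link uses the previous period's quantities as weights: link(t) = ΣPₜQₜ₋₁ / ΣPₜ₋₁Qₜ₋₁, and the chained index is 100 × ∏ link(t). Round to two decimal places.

Link 2015→2016:
ΣP(2016)Q(2015) = 1699×3 + 3×74 + 5×88 + 5×101 = 5097 + 222 + 440 + 505 = 6264
ΣP(2015)Q(2015) = 1722×3 + 4×74 + 6×88 + 5×101 = 5166 + 296 + 528 + 505 = 6495
link = 6264/6495 = 0.964434
Link 2016→2017:
ΣP(2017)Q(2016) = 1916×3 + 4×76 + 6×103 + 4×91 = 5748 + 304 + 618 + 364 = 7034
ΣP(2016)Q(2016) = 1699×3 + 3×76 + 5×103 + 5×91 = 5097 + 228 + 515 + 455 = 6295
link = 7034/6295 = 1.117395
Link 2017→2018:
ΣP(2018)Q(2017) = 1741×3 + 3×72 + 7×106 + 3×84 = 5223 + 216 + 742 + 252 = 6433
ΣP(2017)Q(2017) = 1916×3 + 4×72 + 6×106 + 4×84 = 5748 + 288 + 636 + 336 = 7008
link = 6433/7008 = 0.917951
Chained index = 100 × 0.964434 × 1.117395 × 0.917951 = 98.9233

98.92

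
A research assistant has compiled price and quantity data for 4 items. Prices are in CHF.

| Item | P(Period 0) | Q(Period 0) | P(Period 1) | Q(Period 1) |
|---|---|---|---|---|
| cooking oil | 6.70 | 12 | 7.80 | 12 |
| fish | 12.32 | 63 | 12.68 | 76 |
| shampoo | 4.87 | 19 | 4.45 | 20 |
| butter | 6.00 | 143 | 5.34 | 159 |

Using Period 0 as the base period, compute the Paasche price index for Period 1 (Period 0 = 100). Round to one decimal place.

Paasche price index uses current-period quantities as weights.
ΣP(Period 1)·Q(Period 1) = 7.80×12 + 12.68×76 + 4.45×20 + 5.34×159 = 93.6 + 963.68 + 89 + 849.06 = 1995.34
ΣP(Period 0)·Q(Period 1) = 6.70×12 + 12.32×76 + 4.87×20 + 6.00×159 = 80.4 + 936.32 + 97.4 + 954 = 2068.12
Index = 1995.34 / 2068.12 × 100 = 96.4809

96.5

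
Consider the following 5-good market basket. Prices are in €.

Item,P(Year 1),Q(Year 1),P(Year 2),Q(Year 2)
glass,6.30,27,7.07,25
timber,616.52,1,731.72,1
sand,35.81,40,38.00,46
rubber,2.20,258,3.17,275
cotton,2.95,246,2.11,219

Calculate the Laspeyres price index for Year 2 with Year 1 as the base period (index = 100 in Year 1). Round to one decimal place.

107.6

Laspeyres price index uses base-period quantities as weights.
ΣP(Year 2)·Q(Year 1) = 7.07×27 + 731.72×1 + 38.00×40 + 3.17×258 + 2.11×246 = 190.89 + 731.72 + 1520 + 817.86 + 519.06 = 3779.53
ΣP(Year 1)·Q(Year 1) = 6.30×27 + 616.52×1 + 35.81×40 + 2.20×258 + 2.95×246 = 170.1 + 616.52 + 1432.4 + 567.6 + 725.7 = 3512.32
Index = 3779.53 / 3512.32 × 100 = 107.6078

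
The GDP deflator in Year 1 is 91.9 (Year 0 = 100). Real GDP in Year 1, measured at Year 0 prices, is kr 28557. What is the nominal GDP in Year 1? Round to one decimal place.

26243.9

Nominal = Real × (Index/100) = 28557 × (91.9/100)
        = 28557 × 0.919 = 26243.8830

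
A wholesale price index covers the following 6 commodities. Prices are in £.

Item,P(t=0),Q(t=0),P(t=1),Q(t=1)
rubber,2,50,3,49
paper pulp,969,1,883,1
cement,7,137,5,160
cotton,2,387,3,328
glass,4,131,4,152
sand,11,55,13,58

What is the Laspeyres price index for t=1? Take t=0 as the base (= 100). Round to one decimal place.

Laspeyres price index uses base-period quantities as weights.
ΣP(t=1)·Q(t=0) = 3×50 + 883×1 + 5×137 + 3×387 + 4×131 + 13×55 = 150 + 883 + 685 + 1161 + 524 + 715 = 4118
ΣP(t=0)·Q(t=0) = 2×50 + 969×1 + 7×137 + 2×387 + 4×131 + 11×55 = 100 + 969 + 959 + 774 + 524 + 605 = 3931
Index = 4118 / 3931 × 100 = 104.7571

104.8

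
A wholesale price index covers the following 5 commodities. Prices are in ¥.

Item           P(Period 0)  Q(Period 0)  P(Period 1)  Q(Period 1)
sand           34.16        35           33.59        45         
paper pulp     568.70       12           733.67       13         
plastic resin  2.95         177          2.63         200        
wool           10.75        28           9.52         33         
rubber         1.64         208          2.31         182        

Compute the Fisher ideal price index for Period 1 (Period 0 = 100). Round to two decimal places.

Laspeyres component (base-period weights):
ΣP(Period 1)Q(Period 0) = 33.59×35 + 733.67×12 + 2.63×177 + 9.52×28 + 2.31×208 = 1175.65 + 8804.04 + 465.51 + 266.56 + 480.48 = 11192.24
ΣP(Period 0)Q(Period 0) = 34.16×35 + 568.70×12 + 2.95×177 + 10.75×28 + 1.64×208 = 1195.6 + 6824.4 + 522.15 + 301 + 341.12 = 9184.27
L = 11192.24 / 9184.27 × 100 = 121.8631
Paasche component (current-period weights):
ΣP(Period 1)Q(Period 1) = 33.59×45 + 733.67×13 + 2.63×200 + 9.52×33 + 2.31×182 = 1511.55 + 9537.71 + 526 + 314.16 + 420.42 = 12309.84
ΣP(Period 0)Q(Period 1) = 34.16×45 + 568.70×13 + 2.95×200 + 10.75×33 + 1.64×182 = 1537.2 + 7393.1 + 590 + 354.75 + 298.48 = 10173.53
P = 12309.84 / 10173.53 × 100 = 120.9987
Fisher = √(L × P) = √(121.8631 × 120.9987) = 121.4302

121.43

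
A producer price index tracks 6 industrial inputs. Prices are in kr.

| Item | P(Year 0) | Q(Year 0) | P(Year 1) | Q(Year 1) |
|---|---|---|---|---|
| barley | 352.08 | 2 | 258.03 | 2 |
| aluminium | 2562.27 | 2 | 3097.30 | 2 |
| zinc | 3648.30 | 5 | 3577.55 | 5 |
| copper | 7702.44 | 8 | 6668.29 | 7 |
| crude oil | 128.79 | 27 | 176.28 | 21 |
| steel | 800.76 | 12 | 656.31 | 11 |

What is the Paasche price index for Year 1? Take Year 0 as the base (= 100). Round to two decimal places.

Paasche price index uses current-period quantities as weights.
ΣP(Year 1)·Q(Year 1) = 258.03×2 + 3097.30×2 + 3577.55×5 + 6668.29×7 + 176.28×21 + 656.31×11 = 516.06 + 6194.6 + 17887.75 + 46678.03 + 3701.88 + 7219.41 = 82197.73
ΣP(Year 0)·Q(Year 1) = 352.08×2 + 2562.27×2 + 3648.30×5 + 7702.44×7 + 128.79×21 + 800.76×11 = 704.16 + 5124.54 + 18241.5 + 53917.08 + 2704.59 + 8808.36 = 89500.23
Index = 82197.73 / 89500.23 × 100 = 91.8408

91.84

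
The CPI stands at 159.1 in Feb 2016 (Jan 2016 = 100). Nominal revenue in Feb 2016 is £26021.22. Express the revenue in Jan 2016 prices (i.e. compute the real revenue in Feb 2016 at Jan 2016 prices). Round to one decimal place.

16355.3

Real = Nominal ÷ (Index/100) = 26021.22 ÷ (159.1/100)
     = 26021.22 ÷ 1.591 = 16355.2608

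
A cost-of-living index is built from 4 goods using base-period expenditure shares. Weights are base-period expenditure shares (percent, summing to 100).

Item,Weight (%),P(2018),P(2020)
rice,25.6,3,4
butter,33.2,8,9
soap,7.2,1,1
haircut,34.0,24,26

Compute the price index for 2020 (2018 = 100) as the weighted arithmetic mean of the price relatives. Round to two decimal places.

115.52

rice: 25.6 × (4/3) = 25.6 × 1.333333 = 34.1333
butter: 33.2 × (9/8) = 33.2 × 1.125000 = 37.3500
soap: 7.2 × (1/1) = 7.2 × 1.000000 = 7.2000
haircut: 34.0 × (26/24) = 34.0 × 1.083333 = 36.8333
Index = Σ wᵢ·(p₁ᵢ/p₀ᵢ) = 34.1333 + 37.3500 + 7.2000 + 36.8333 = 115.5167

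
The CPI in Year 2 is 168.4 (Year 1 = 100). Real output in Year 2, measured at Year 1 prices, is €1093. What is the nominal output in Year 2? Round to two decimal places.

1840.61

Nominal = Real × (Index/100) = 1093 × (168.4/100)
        = 1093 × 1.684 = 1840.6120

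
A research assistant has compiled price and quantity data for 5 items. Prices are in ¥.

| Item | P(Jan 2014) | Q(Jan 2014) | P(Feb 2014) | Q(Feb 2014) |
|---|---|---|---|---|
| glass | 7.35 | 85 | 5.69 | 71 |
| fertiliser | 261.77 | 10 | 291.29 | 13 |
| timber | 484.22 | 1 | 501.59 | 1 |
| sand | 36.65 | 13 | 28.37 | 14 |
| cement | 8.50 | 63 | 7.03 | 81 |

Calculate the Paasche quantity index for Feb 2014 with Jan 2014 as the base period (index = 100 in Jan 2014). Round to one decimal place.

120.2

Paasche quantity index uses current-period prices as weights.
ΣP(Feb 2014)·Q(Feb 2014) = 5.69×71 + 291.29×13 + 501.59×1 + 28.37×14 + 7.03×81 = 403.99 + 3786.77 + 501.59 + 397.18 + 569.43 = 5658.96
ΣP(Feb 2014)·Q(Jan 2014) = 5.69×85 + 291.29×10 + 501.59×1 + 28.37×13 + 7.03×63 = 483.65 + 2912.9 + 501.59 + 368.81 + 442.89 = 4709.84
Index = 5658.96 / 4709.84 × 100 = 120.1519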